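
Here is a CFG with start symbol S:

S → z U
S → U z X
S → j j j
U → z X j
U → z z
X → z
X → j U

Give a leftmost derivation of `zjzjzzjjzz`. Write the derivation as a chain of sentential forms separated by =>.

S=>UzX=>zXjzX=>zjUjzX=>zjzXjjzX=>zjzjUjjzX=>zjzjzzjjzX=>zjzjzzjjzz

S => UzX   [S → U z X]
UzX => zXjzX   [U → z X j]
zXjzX => zjUjzX   [X → j U]
zjUjzX => zjzXjjzX   [U → z X j]
zjzXjjzX => zjzjUjjzX   [X → j U]
zjzjUjjzX => zjzjzzjjzX   [U → z z]
zjzjzzjjzX => zjzjzzjjzz   [X → z]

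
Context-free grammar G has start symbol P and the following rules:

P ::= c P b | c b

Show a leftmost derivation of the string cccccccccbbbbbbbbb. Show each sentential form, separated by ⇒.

P ⇒ cPb   [P ::= c P b]
cPb ⇒ ccPbb   [P ::= c P b]
ccPbb ⇒ cccPbbb   [P ::= c P b]
cccPbbb ⇒ ccccPbbbb   [P ::= c P b]
ccccPbbbb ⇒ cccccPbbbbb   [P ::= c P b]
cccccPbbbbb ⇒ ccccccPbbbbbb   [P ::= c P b]
ccccccPbbbbbb ⇒ cccccccPbbbbbbb   [P ::= c P b]
cccccccPbbbbbbb ⇒ ccccccccPbbbbbbbb   [P ::= c P b]
ccccccccPbbbbbbbb ⇒ cccccccccbbbbbbbbb   [P ::= c b]

P ⇒ cPb ⇒ ccPbb ⇒ cccPbbb ⇒ ccccPbbbb ⇒ cccccPbbbbb ⇒ ccccccPbbbbbb ⇒ cccccccPbbbbbbb ⇒ ccccccccPbbbbbbbb ⇒ cccccccccbbbbbbbbb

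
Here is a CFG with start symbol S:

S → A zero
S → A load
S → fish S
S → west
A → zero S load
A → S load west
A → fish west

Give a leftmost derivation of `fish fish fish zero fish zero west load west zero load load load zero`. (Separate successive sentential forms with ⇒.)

S ⇒ fish S   [S → fish S]
fish S ⇒ fish fish S   [S → fish S]
fish fish S ⇒ fish fish fish S   [S → fish S]
fish fish fish S ⇒ fish fish fish A zero   [S → A zero]
fish fish fish A zero ⇒ fish fish fish zero S load zero   [A → zero S load]
fish fish fish zero S load zero ⇒ fish fish fish zero fish S load zero   [S → fish S]
fish fish fish zero fish S load zero ⇒ fish fish fish zero fish A load load zero   [S → A load]
fish fish fish zero fish A load load zero ⇒ fish fish fish zero fish zero S load load load zero   [A → zero S load]
fish fish fish zero fish zero S load load load zero ⇒ fish fish fish zero fish zero A zero load load load zero   [S → A zero]
fish fish fish zero fish zero A zero load load load zero ⇒ fish fish fish zero fish zero S load west zero load load load zero   [A → S load west]
fish fish fish zero fish zero S load west zero load load load zero ⇒ fish fish fish zero fish zero west load west zero load load load zero   [S → west]

S ⇒ fish S ⇒ fish fish S ⇒ fish fish fish S ⇒ fish fish fish A zero ⇒ fish fish fish zero S load zero ⇒ fish fish fish zero fish S load zero ⇒ fish fish fish zero fish A load load zero ⇒ fish fish fish zero fish zero S load load load zero ⇒ fish fish fish zero fish zero A zero load load load zero ⇒ fish fish fish zero fish zero S load west zero load load load zero ⇒ fish fish fish zero fish zero west load west zero load load load zero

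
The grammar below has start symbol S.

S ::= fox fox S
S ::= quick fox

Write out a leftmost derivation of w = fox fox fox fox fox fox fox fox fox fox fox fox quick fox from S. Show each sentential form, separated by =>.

S => fox fox S => fox fox fox fox S => fox fox fox fox fox fox S => fox fox fox fox fox fox fox fox S => fox fox fox fox fox fox fox fox fox fox S => fox fox fox fox fox fox fox fox fox fox fox fox S => fox fox fox fox fox fox fox fox fox fox fox fox quick fox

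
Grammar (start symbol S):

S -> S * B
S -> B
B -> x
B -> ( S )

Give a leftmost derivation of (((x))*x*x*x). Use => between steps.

S => B => (S) => (S*B) => (S*B*B) => (S*B*B*B) => (B*B*B*B) => ((S)*B*B*B) => ((B)*B*B*B) => (((S))*B*B*B) => (((B))*B*B*B) => (((x))*B*B*B) => (((x))*x*B*B) => (((x))*x*x*B) => (((x))*x*x*x)

S => B   [S -> B]
B => (S)   [B -> ( S )]
(S) => (S*B)   [S -> S * B]
(S*B) => (S*B*B)   [S -> S * B]
(S*B*B) => (S*B*B*B)   [S -> S * B]
(S*B*B*B) => (B*B*B*B)   [S -> B]
(B*B*B*B) => ((S)*B*B*B)   [B -> ( S )]
((S)*B*B*B) => ((B)*B*B*B)   [S -> B]
((B)*B*B*B) => (((S))*B*B*B)   [B -> ( S )]
(((S))*B*B*B) => (((B))*B*B*B)   [S -> B]
(((B))*B*B*B) => (((x))*B*B*B)   [B -> x]
(((x))*B*B*B) => (((x))*x*B*B)   [B -> x]
(((x))*x*B*B) => (((x))*x*x*B)   [B -> x]
(((x))*x*x*B) => (((x))*x*x*x)   [B -> x]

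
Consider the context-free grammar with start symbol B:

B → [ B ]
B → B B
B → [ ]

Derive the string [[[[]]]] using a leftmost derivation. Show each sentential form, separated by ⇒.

B ⇒ [B]   [B → [ B ]]
[B] ⇒ [[B]]   [B → [ B ]]
[[B]] ⇒ [[[B]]]   [B → [ B ]]
[[[B]]] ⇒ [[[[]]]]   [B → [ ]]

B⇒[B]⇒[[B]]⇒[[[B]]]⇒[[[[]]]]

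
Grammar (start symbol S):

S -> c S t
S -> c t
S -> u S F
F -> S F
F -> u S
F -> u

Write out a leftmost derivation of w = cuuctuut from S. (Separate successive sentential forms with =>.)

S => cSt   [S -> c S t]
cSt => cuSFt   [S -> u S F]
cuSFt => cuuSFFt   [S -> u S F]
cuuSFFt => cuuctFFt   [S -> c t]
cuuctFFt => cuuctuFt   [F -> u]
cuuctuFt => cuuctuut   [F -> u]

S => cSt => cuSFt => cuuSFFt => cuuctFFt => cuuctuFt => cuuctuut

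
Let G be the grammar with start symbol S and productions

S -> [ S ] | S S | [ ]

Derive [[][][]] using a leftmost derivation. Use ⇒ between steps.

S ⇒ [S] ⇒ [SS] ⇒ [SSS] ⇒ [[]SS] ⇒ [[][]S] ⇒ [[][][]]

S ⇒ [S]   [S -> [ S ]]
[S] ⇒ [SS]   [S -> S S]
[SS] ⇒ [SSS]   [S -> S S]
[SSS] ⇒ [[]SS]   [S -> [ ]]
[[]SS] ⇒ [[][]S]   [S -> [ ]]
[[][]S] ⇒ [[][][]]   [S -> [ ]]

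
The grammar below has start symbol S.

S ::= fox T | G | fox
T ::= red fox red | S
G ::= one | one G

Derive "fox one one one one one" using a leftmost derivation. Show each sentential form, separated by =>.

S => fox T => fox S => fox G => fox one G => fox one one G => fox one one one G => fox one one one one G => fox one one one one one

S => fox T   [S ::= fox T]
fox T => fox S   [T ::= S]
fox S => fox G   [S ::= G]
fox G => fox one G   [G ::= one G]
fox one G => fox one one G   [G ::= one G]
fox one one G => fox one one one G   [G ::= one G]
fox one one one G => fox one one one one G   [G ::= one G]
fox one one one one G => fox one one one one one   [G ::= one]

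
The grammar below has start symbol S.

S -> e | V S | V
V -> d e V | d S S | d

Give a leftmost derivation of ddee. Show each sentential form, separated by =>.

S => V => dSS => dVSS => ddSS => ddeS => ddee

S => V   [S -> V]
V => dSS   [V -> d S S]
dSS => dVSS   [S -> V S]
dVSS => ddSS   [V -> d]
ddSS => ddeS   [S -> e]
ddeS => ddee   [S -> e]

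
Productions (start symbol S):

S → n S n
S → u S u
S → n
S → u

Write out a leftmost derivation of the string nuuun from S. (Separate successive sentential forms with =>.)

S => nSn => nuSun => nuuun

S => nSn   [S → n S n]
nSn => nuSun   [S → u S u]
nuSun => nuuun   [S → u]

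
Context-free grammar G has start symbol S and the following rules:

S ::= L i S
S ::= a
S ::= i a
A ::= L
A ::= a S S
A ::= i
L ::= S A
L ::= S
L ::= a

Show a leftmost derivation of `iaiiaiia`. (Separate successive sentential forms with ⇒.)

S ⇒ LiS ⇒ SiS ⇒ iaiS ⇒ iaiLiS ⇒ iaiSiS ⇒ iaiiaiS ⇒ iaiiaiia

S ⇒ LiS   [S ::= L i S]
LiS ⇒ SiS   [L ::= S]
SiS ⇒ iaiS   [S ::= i a]
iaiS ⇒ iaiLiS   [S ::= L i S]
iaiLiS ⇒ iaiSiS   [L ::= S]
iaiSiS ⇒ iaiiaiS   [S ::= i a]
iaiiaiS ⇒ iaiiaiia   [S ::= i a]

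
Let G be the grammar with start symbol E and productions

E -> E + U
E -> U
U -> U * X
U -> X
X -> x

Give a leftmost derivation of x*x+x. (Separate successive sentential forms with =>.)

E => E+U   [E -> E + U]
E+U => U+U   [E -> U]
U+U => U*X+U   [U -> U * X]
U*X+U => X*X+U   [U -> X]
X*X+U => x*X+U   [X -> x]
x*X+U => x*x+U   [X -> x]
x*x+U => x*x+X   [U -> X]
x*x+X => x*x+x   [X -> x]

E => E+U => U+U => U*X+U => X*X+U => x*X+U => x*x+U => x*x+X => x*x+x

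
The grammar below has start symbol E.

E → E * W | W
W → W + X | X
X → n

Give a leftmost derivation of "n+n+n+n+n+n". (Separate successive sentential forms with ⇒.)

E ⇒ W   [E → W]
W ⇒ W+X   [W → W + X]
W+X ⇒ W+X+X   [W → W + X]
W+X+X ⇒ W+X+X+X   [W → W + X]
W+X+X+X ⇒ W+X+X+X+X   [W → W + X]
W+X+X+X+X ⇒ W+X+X+X+X+X   [W → W + X]
W+X+X+X+X+X ⇒ X+X+X+X+X+X   [W → X]
X+X+X+X+X+X ⇒ n+X+X+X+X+X   [X → n]
n+X+X+X+X+X ⇒ n+n+X+X+X+X   [X → n]
n+n+X+X+X+X ⇒ n+n+n+X+X+X   [X → n]
n+n+n+X+X+X ⇒ n+n+n+n+X+X   [X → n]
n+n+n+n+X+X ⇒ n+n+n+n+n+X   [X → n]
n+n+n+n+n+X ⇒ n+n+n+n+n+n   [X → n]

E ⇒ W ⇒ W+X ⇒ W+X+X ⇒ W+X+X+X ⇒ W+X+X+X+X ⇒ W+X+X+X+X+X ⇒ X+X+X+X+X+X ⇒ n+X+X+X+X+X ⇒ n+n+X+X+X+X ⇒ n+n+n+X+X+X ⇒ n+n+n+n+X+X ⇒ n+n+n+n+n+X ⇒ n+n+n+n+n+n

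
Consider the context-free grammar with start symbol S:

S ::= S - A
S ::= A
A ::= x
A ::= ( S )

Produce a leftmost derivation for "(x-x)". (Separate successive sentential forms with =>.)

S => A => (S) => (S-A) => (A-A) => (x-A) => (x-x)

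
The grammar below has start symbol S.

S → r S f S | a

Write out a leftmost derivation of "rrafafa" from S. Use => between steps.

S => rSfS => rrSfSfS => rrafSfS => rrafafS => rrafafa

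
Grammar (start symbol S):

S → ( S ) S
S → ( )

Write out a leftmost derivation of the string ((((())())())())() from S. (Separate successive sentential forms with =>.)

S => (S)S   [S → ( S ) S]
(S)S => ((S)S)S   [S → ( S ) S]
((S)S)S => (((S)S)S)S   [S → ( S ) S]
(((S)S)S)S => ((((S)S)S)S)S   [S → ( S ) S]
((((S)S)S)S)S => ((((())S)S)S)S   [S → ( )]
((((())S)S)S)S => ((((())())S)S)S   [S → ( )]
((((())())S)S)S => ((((())())())S)S   [S → ( )]
((((())())())S)S => ((((())())())())S   [S → ( )]
((((())())())())S => ((((())())())())()   [S → ( )]

S=>(S)S=>((S)S)S=>(((S)S)S)S=>((((S)S)S)S)S=>((((())S)S)S)S=>((((())())S)S)S=>((((())())())S)S=>((((())())())())S=>((((())())())())()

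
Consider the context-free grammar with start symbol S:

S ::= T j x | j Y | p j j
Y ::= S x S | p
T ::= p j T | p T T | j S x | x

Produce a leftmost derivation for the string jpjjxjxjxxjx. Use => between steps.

S => jY   [S ::= j Y]
jY => jSxS   [Y ::= S x S]
jSxS => jpjjxS   [S ::= p j j]
jpjjxS => jpjjxTjx   [S ::= T j x]
jpjjxTjx => jpjjxjSxjx   [T ::= j S x]
jpjjxjSxjx => jpjjxjTjxxjx   [S ::= T j x]
jpjjxjTjxxjx => jpjjxjxjxxjx   [T ::= x]

S=>jY=>jSxS=>jpjjxS=>jpjjxTjx=>jpjjxjSxjx=>jpjjxjTjxxjx=>jpjjxjxjxxjx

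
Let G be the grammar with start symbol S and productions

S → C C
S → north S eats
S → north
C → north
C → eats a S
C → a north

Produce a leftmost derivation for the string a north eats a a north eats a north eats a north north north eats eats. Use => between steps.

S => C C   [S → C C]
C C => a north C   [C → a north]
a north C => a north eats a S   [C → eats a S]
a north eats a S => a north eats a C C   [S → C C]
a north eats a C C => a north eats a a north C   [C → a north]
a north eats a a north C => a north eats a a north eats a S   [C → eats a S]
a north eats a a north eats a S => a north eats a a north eats a C C   [S → C C]
a north eats a a north eats a C C => a north eats a a north eats a north C   [C → north]
a north eats a a north eats a north C => a north eats a a north eats a north eats a S   [C → eats a S]
a north eats a a north eats a north eats a S => a north eats a a north eats a north eats a north S eats   [S → north S eats]
a north eats a a north eats a north eats a north S eats => a north eats a a north eats a north eats a north north S eats eats   [S → north S eats]
a north eats a a north eats a north eats a north north S eats eats => a north eats a a north eats a north eats a north north north eats eats   [S → north]

S => C C => a north C => a north eats a S => a north eats a C C => a north eats a a north C => a north eats a a north eats a S => a north eats a a north eats a C C => a north eats a a north eats a north C => a north eats a a north eats a north eats a S => a north eats a a north eats a north eats a north S eats => a north eats a a north eats a north eats a north north S eats eats => a north eats a a north eats a north eats a north north north eats eats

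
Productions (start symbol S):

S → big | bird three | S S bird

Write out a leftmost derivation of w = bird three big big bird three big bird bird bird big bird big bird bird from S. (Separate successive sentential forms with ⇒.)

S ⇒ S S bird ⇒ bird three S bird ⇒ bird three S S bird bird ⇒ bird three S S bird S bird bird ⇒ bird three S S bird S bird S bird bird ⇒ bird three big S bird S bird S bird bird ⇒ bird three big S S bird bird S bird S bird bird ⇒ bird three big big S bird bird S bird S bird bird ⇒ bird three big big S S bird bird bird S bird S bird bird ⇒ bird three big big bird three S bird bird bird S bird S bird bird ⇒ bird three big big bird three big bird bird bird S bird S bird bird ⇒ bird three big big bird three big bird bird bird big bird S bird bird ⇒ bird three big big bird three big bird bird bird big bird big bird bird

S ⇒ S S bird   [S → S S bird]
S S bird ⇒ bird three S bird   [S → bird three]
bird three S bird ⇒ bird three S S bird bird   [S → S S bird]
bird three S S bird bird ⇒ bird three S S bird S bird bird   [S → S S bird]
bird three S S bird S bird bird ⇒ bird three S S bird S bird S bird bird   [S → S S bird]
bird three S S bird S bird S bird bird ⇒ bird three big S bird S bird S bird bird   [S → big]
bird three big S bird S bird S bird bird ⇒ bird three big S S bird bird S bird S bird bird   [S → S S bird]
bird three big S S bird bird S bird S bird bird ⇒ bird three big big S bird bird S bird S bird bird   [S → big]
bird three big big S bird bird S bird S bird bird ⇒ bird three big big S S bird bird bird S bird S bird bird   [S → S S bird]
bird three big big S S bird bird bird S bird S bird bird ⇒ bird three big big bird three S bird bird bird S bird S bird bird   [S → bird three]
bird three big big bird three S bird bird bird S bird S bird bird ⇒ bird three big big bird three big bird bird bird S bird S bird bird   [S → big]
bird three big big bird three big bird bird bird S bird S bird bird ⇒ bird three big big bird three big bird bird bird big bird S bird bird   [S → big]
bird three big big bird three big bird bird bird big bird S bird bird ⇒ bird three big big bird three big bird bird bird big bird big bird bird   [S → big]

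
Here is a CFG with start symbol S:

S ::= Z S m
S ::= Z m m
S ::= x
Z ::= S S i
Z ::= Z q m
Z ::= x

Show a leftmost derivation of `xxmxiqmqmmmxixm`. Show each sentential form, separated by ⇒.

S ⇒ ZSm   [S ::= Z S m]
ZSm ⇒ SSiSm   [Z ::= S S i]
SSiSm ⇒ ZmmSiSm   [S ::= Z m m]
ZmmSiSm ⇒ ZqmmmSiSm   [Z ::= Z q m]
ZqmmmSiSm ⇒ ZqmqmmmSiSm   [Z ::= Z q m]
ZqmqmmmSiSm ⇒ SSiqmqmmmSiSm   [Z ::= S S i]
SSiqmqmmmSiSm ⇒ ZSmSiqmqmmmSiSm   [S ::= Z S m]
ZSmSiqmqmmmSiSm ⇒ xSmSiqmqmmmSiSm   [Z ::= x]
xSmSiqmqmmmSiSm ⇒ xxmSiqmqmmmSiSm   [S ::= x]
xxmSiqmqmmmSiSm ⇒ xxmxiqmqmmmSiSm   [S ::= x]
xxmxiqmqmmmSiSm ⇒ xxmxiqmqmmmxiSm   [S ::= x]
xxmxiqmqmmmxiSm ⇒ xxmxiqmqmmmxixm   [S ::= x]

S ⇒ ZSm ⇒ SSiSm ⇒ ZmmSiSm ⇒ ZqmmmSiSm ⇒ ZqmqmmmSiSm ⇒ SSiqmqmmmSiSm ⇒ ZSmSiqmqmmmSiSm ⇒ xSmSiqmqmmmSiSm ⇒ xxmSiqmqmmmSiSm ⇒ xxmxiqmqmmmSiSm ⇒ xxmxiqmqmmmxiSm ⇒ xxmxiqmqmmmxixm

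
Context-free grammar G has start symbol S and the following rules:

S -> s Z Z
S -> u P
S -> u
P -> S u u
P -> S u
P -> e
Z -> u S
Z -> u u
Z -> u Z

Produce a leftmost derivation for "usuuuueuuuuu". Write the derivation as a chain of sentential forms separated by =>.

S => uP   [S -> u P]
uP => uSuu   [P -> S u u]
uSuu => usZZuu   [S -> s Z Z]
usZZuu => usuZZuu   [Z -> u Z]
usuZZuu => usuuSZuu   [Z -> u S]
usuuSZuu => usuuuPZuu   [S -> u P]
usuuuPZuu => usuuuSuZuu   [P -> S u]
usuuuSuZuu => usuuuuPuZuu   [S -> u P]
usuuuuPuZuu => usuuuueuZuu   [P -> e]
usuuuueuZuu => usuuuueuuuuu   [Z -> u u]

S=>uP=>uSuu=>usZZuu=>usuZZuu=>usuuSZuu=>usuuuPZuu=>usuuuSuZuu=>usuuuuPuZuu=>usuuuueuZuu=>usuuuueuuuuu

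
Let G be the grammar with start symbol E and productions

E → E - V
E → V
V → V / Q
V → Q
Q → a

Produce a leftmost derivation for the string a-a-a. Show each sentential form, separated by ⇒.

E⇒E-V⇒E-V-V⇒V-V-V⇒Q-V-V⇒a-V-V⇒a-Q-V⇒a-a-V⇒a-a-Q⇒a-a-a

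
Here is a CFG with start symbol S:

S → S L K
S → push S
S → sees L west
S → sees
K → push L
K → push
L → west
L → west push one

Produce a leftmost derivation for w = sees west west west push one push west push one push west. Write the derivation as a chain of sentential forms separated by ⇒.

S ⇒ S L K ⇒ S L K L K ⇒ sees L west L K L K ⇒ sees west west L K L K ⇒ sees west west west push one K L K ⇒ sees west west west push one push L K ⇒ sees west west west push one push west push one K ⇒ sees west west west push one push west push one push L ⇒ sees west west west push one push west push one push west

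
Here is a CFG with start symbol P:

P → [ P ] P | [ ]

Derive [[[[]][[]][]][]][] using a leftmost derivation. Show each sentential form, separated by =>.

P=>[P]P=>[[P]P]P=>[[[P]P]P]P=>[[[[]]P]P]P=>[[[[]][P]P]P]P=>[[[[]][[]]P]P]P=>[[[[]][[]][]]P]P=>[[[[]][[]][]][]]P=>[[[[]][[]][]][]][]

P => [P]P   [P → [ P ] P]
[P]P => [[P]P]P   [P → [ P ] P]
[[P]P]P => [[[P]P]P]P   [P → [ P ] P]
[[[P]P]P]P => [[[[]]P]P]P   [P → [ ]]
[[[[]]P]P]P => [[[[]][P]P]P]P   [P → [ P ] P]
[[[[]][P]P]P]P => [[[[]][[]]P]P]P   [P → [ ]]
[[[[]][[]]P]P]P => [[[[]][[]][]]P]P   [P → [ ]]
[[[[]][[]][]]P]P => [[[[]][[]][]][]]P   [P → [ ]]
[[[[]][[]][]][]]P => [[[[]][[]][]][]][]   [P → [ ]]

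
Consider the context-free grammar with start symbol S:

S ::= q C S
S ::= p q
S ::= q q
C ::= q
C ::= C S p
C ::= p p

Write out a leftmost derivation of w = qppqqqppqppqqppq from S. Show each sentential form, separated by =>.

S => qCS => qppS => qppqCS => qppqqS => qppqqqCS => qppqqqppS => qppqqqppqCS => qppqqqppqCSpS => qppqqqppqppSpS => qppqqqppqppqqpS => qppqqqppqppqqppq

S => qCS   [S ::= q C S]
qCS => qppS   [C ::= p p]
qppS => qppqCS   [S ::= q C S]
qppqCS => qppqqS   [C ::= q]
qppqqS => qppqqqCS   [S ::= q C S]
qppqqqCS => qppqqqppS   [C ::= p p]
qppqqqppS => qppqqqppqCS   [S ::= q C S]
qppqqqppqCS => qppqqqppqCSpS   [C ::= C S p]
qppqqqppqCSpS => qppqqqppqppSpS   [C ::= p p]
qppqqqppqppSpS => qppqqqppqppqqpS   [S ::= q q]
qppqqqppqppqqpS => qppqqqppqppqqppq   [S ::= p q]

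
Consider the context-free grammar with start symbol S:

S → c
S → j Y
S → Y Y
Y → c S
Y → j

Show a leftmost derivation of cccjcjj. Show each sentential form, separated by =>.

S=>YY=>cSY=>ccY=>cccS=>cccjY=>cccjcS=>cccjcjY=>cccjcjj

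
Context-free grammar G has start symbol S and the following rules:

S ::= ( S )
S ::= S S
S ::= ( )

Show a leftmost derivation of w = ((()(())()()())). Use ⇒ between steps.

S ⇒ (S) ⇒ ((S)) ⇒ ((SS)) ⇒ ((SSS)) ⇒ ((SSSS)) ⇒ ((()SSS)) ⇒ ((()SSSS)) ⇒ ((()(S)SSS)) ⇒ ((()(())SSS)) ⇒ ((()(())()SS)) ⇒ ((()(())()()S)) ⇒ ((()(())()()()))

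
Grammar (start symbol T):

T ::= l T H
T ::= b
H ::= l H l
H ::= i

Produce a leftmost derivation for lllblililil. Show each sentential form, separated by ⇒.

T⇒lTH⇒llTHH⇒lllTHHH⇒lllbHHH⇒lllblHlHH⇒lllblilHH⇒lllbliliH⇒lllblililHl⇒lllblililil

T ⇒ lTH   [T ::= l T H]
lTH ⇒ llTHH   [T ::= l T H]
llTHH ⇒ lllTHHH   [T ::= l T H]
lllTHHH ⇒ lllbHHH   [T ::= b]
lllbHHH ⇒ lllblHlHH   [H ::= l H l]
lllblHlHH ⇒ lllblilHH   [H ::= i]
lllblilHH ⇒ lllbliliH   [H ::= i]
lllbliliH ⇒ lllblililHl   [H ::= l H l]
lllblililHl ⇒ lllblililil   [H ::= i]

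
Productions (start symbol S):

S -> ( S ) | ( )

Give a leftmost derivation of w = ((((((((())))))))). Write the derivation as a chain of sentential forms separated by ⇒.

S ⇒ (S) ⇒ ((S)) ⇒ (((S))) ⇒ ((((S)))) ⇒ (((((S))))) ⇒ ((((((S)))))) ⇒ (((((((S))))))) ⇒ ((((((((S)))))))) ⇒ ((((((((()))))))))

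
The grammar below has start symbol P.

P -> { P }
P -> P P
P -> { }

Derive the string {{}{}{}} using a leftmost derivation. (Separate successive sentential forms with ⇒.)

P⇒{P}⇒{PP}⇒{{}P}⇒{{}PP}⇒{{}{}P}⇒{{}{}{}}

P ⇒ {P}   [P -> { P }]
{P} ⇒ {PP}   [P -> P P]
{PP} ⇒ {{}P}   [P -> { }]
{{}P} ⇒ {{}PP}   [P -> P P]
{{}PP} ⇒ {{}{}P}   [P -> { }]
{{}{}P} ⇒ {{}{}{}}   [P -> { }]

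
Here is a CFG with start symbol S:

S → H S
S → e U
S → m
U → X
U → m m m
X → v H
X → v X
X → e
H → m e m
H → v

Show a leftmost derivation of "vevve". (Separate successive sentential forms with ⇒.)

S ⇒ HS   [S → H S]
HS ⇒ vS   [H → v]
vS ⇒ veU   [S → e U]
veU ⇒ veX   [U → X]
veX ⇒ vevX   [X → v X]
vevX ⇒ vevvX   [X → v X]
vevvX ⇒ vevve   [X → e]

S ⇒ HS ⇒ vS ⇒ veU ⇒ veX ⇒ vevX ⇒ vevvX ⇒ vevve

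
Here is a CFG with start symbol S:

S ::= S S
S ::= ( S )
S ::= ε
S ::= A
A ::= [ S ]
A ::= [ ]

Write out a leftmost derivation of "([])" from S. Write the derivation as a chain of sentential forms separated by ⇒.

S ⇒ SS   [S ::= S S]
SS ⇒ (S)S   [S ::= ( S )]
(S)S ⇒ (A)S   [S ::= A]
(A)S ⇒ ([])S   [A ::= [ ]]
([])S ⇒ ([])   [S ::= ε]

S⇒SS⇒(S)S⇒(A)S⇒([])S⇒([])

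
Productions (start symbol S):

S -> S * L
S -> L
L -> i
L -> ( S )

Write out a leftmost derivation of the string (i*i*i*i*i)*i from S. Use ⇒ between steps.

S ⇒ S*L ⇒ L*L ⇒ (S)*L ⇒ (S*L)*L ⇒ (S*L*L)*L ⇒ (S*L*L*L)*L ⇒ (S*L*L*L*L)*L ⇒ (L*L*L*L*L)*L ⇒ (i*L*L*L*L)*L ⇒ (i*i*L*L*L)*L ⇒ (i*i*i*L*L)*L ⇒ (i*i*i*i*L)*L ⇒ (i*i*i*i*i)*L ⇒ (i*i*i*i*i)*i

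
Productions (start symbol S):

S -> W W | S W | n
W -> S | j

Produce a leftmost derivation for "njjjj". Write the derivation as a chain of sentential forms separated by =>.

S => SW => WWW => SWW => SWWW => SWWWW => nWWWW => njWWW => njjWW => njjjW => njjjj

S => SW   [S -> S W]
SW => WWW   [S -> W W]
WWW => SWW   [W -> S]
SWW => SWWW   [S -> S W]
SWWW => SWWWW   [S -> S W]
SWWWW => nWWWW   [S -> n]
nWWWW => njWWW   [W -> j]
njWWW => njjWW   [W -> j]
njjWW => njjjW   [W -> j]
njjjW => njjjj   [W -> j]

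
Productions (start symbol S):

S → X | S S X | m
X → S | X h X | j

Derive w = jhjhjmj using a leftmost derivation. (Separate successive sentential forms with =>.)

S => SSX   [S → S S X]
SSX => XSX   [S → X]
XSX => XhXSX   [X → X h X]
XhXSX => XhXhXSX   [X → X h X]
XhXhXSX => jhXhXSX   [X → j]
jhXhXSX => jhjhXSX   [X → j]
jhjhXSX => jhjhjSX   [X → j]
jhjhjSX => jhjhjmX   [S → m]
jhjhjmX => jhjhjmj   [X → j]

S=>SSX=>XSX=>XhXSX=>XhXhXSX=>jhXhXSX=>jhjhXSX=>jhjhjSX=>jhjhjmX=>jhjhjmj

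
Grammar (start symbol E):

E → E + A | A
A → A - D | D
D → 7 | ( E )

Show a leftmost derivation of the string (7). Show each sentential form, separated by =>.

E => A => D => (E) => (A) => (D) => (7)

E => A   [E → A]
A => D   [A → D]
D => (E)   [D → ( E )]
(E) => (A)   [E → A]
(A) => (D)   [A → D]
(D) => (7)   [D → 7]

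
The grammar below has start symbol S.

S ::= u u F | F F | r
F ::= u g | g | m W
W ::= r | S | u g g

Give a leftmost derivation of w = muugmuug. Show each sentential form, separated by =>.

S => FF => mWF => mSF => muuFF => muugF => muugmW => muugmS => muugmuuF => muugmuug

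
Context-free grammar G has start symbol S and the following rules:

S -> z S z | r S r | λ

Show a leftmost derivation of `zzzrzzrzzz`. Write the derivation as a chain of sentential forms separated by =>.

S => zSz => zzSzz => zzzSzzz => zzzrSrzzz => zzzrzSzrzzz => zzzrzzrzzz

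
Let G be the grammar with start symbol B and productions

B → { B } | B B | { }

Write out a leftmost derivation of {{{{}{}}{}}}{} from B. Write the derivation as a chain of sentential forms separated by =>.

B => BB => {B}B => {{B}}B => {{BB}}B => {{{B}B}}B => {{{BB}B}}B => {{{{}B}B}}B => {{{{}{}}B}}B => {{{{}{}}{}}}B => {{{{}{}}{}}}{}

B => BB   [B → B B]
BB => {B}B   [B → { B }]
{B}B => {{B}}B   [B → { B }]
{{B}}B => {{BB}}B   [B → B B]
{{BB}}B => {{{B}B}}B   [B → { B }]
{{{B}B}}B => {{{BB}B}}B   [B → B B]
{{{BB}B}}B => {{{{}B}B}}B   [B → { }]
{{{{}B}B}}B => {{{{}{}}B}}B   [B → { }]
{{{{}{}}B}}B => {{{{}{}}{}}}B   [B → { }]
{{{{}{}}{}}}B => {{{{}{}}{}}}{}   [B → { }]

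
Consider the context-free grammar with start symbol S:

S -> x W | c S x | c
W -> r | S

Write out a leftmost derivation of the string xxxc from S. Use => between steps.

S => xW   [S -> x W]
xW => xS   [W -> S]
xS => xxW   [S -> x W]
xxW => xxS   [W -> S]
xxS => xxxW   [S -> x W]
xxxW => xxxS   [W -> S]
xxxS => xxxc   [S -> c]

S=>xW=>xS=>xxW=>xxS=>xxxW=>xxxS=>xxxc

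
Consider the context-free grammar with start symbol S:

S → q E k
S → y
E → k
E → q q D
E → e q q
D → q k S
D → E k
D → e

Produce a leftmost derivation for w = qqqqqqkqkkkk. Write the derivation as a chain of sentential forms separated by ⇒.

S⇒qEk⇒qqqDk⇒qqqEkk⇒qqqqqDkk⇒qqqqqqkSkk⇒qqqqqqkqEkkk⇒qqqqqqkqkkkk

S ⇒ qEk   [S → q E k]
qEk ⇒ qqqDk   [E → q q D]
qqqDk ⇒ qqqEkk   [D → E k]
qqqEkk ⇒ qqqqqDkk   [E → q q D]
qqqqqDkk ⇒ qqqqqqkSkk   [D → q k S]
qqqqqqkSkk ⇒ qqqqqqkqEkkk   [S → q E k]
qqqqqqkqEkkk ⇒ qqqqqqkqkkkk   [E → k]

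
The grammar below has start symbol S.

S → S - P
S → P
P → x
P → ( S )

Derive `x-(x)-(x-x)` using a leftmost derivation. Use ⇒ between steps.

S ⇒ S-P   [S → S - P]
S-P ⇒ S-P-P   [S → S - P]
S-P-P ⇒ P-P-P   [S → P]
P-P-P ⇒ x-P-P   [P → x]
x-P-P ⇒ x-(S)-P   [P → ( S )]
x-(S)-P ⇒ x-(P)-P   [S → P]
x-(P)-P ⇒ x-(x)-P   [P → x]
x-(x)-P ⇒ x-(x)-(S)   [P → ( S )]
x-(x)-(S) ⇒ x-(x)-(S-P)   [S → S - P]
x-(x)-(S-P) ⇒ x-(x)-(P-P)   [S → P]
x-(x)-(P-P) ⇒ x-(x)-(x-P)   [P → x]
x-(x)-(x-P) ⇒ x-(x)-(x-x)   [P → x]

S ⇒ S-P ⇒ S-P-P ⇒ P-P-P ⇒ x-P-P ⇒ x-(S)-P ⇒ x-(P)-P ⇒ x-(x)-P ⇒ x-(x)-(S) ⇒ x-(x)-(S-P) ⇒ x-(x)-(P-P) ⇒ x-(x)-(x-P) ⇒ x-(x)-(x-x)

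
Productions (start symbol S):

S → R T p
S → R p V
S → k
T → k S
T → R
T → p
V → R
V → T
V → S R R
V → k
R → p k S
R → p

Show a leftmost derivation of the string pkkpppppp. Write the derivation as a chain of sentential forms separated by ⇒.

S ⇒ RpV ⇒ pkSpV ⇒ pkkpV ⇒ pkkpSRR ⇒ pkkpRTpRR ⇒ pkkppTpRR ⇒ pkkppppRR ⇒ pkkpppppR ⇒ pkkpppppp

S ⇒ RpV   [S → R p V]
RpV ⇒ pkSpV   [R → p k S]
pkSpV ⇒ pkkpV   [S → k]
pkkpV ⇒ pkkpSRR   [V → S R R]
pkkpSRR ⇒ pkkpRTpRR   [S → R T p]
pkkpRTpRR ⇒ pkkppTpRR   [R → p]
pkkppTpRR ⇒ pkkppppRR   [T → p]
pkkppppRR ⇒ pkkpppppR   [R → p]
pkkpppppR ⇒ pkkpppppp   [R → p]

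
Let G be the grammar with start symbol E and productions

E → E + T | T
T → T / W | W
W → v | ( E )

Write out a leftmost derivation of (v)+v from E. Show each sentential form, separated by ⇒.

E ⇒ E+T   [E → E + T]
E+T ⇒ T+T   [E → T]
T+T ⇒ W+T   [T → W]
W+T ⇒ (E)+T   [W → ( E )]
(E)+T ⇒ (T)+T   [E → T]
(T)+T ⇒ (W)+T   [T → W]
(W)+T ⇒ (v)+T   [W → v]
(v)+T ⇒ (v)+W   [T → W]
(v)+W ⇒ (v)+v   [W → v]

E ⇒ E+T ⇒ T+T ⇒ W+T ⇒ (E)+T ⇒ (T)+T ⇒ (W)+T ⇒ (v)+T ⇒ (v)+W ⇒ (v)+v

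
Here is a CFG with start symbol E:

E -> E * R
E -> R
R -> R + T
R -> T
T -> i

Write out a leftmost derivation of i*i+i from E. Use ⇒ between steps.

E ⇒ E*R   [E -> E * R]
E*R ⇒ R*R   [E -> R]
R*R ⇒ T*R   [R -> T]
T*R ⇒ i*R   [T -> i]
i*R ⇒ i*R+T   [R -> R + T]
i*R+T ⇒ i*T+T   [R -> T]
i*T+T ⇒ i*i+T   [T -> i]
i*i+T ⇒ i*i+i   [T -> i]

E ⇒ E*R ⇒ R*R ⇒ T*R ⇒ i*R ⇒ i*R+T ⇒ i*T+T ⇒ i*i+T ⇒ i*i+i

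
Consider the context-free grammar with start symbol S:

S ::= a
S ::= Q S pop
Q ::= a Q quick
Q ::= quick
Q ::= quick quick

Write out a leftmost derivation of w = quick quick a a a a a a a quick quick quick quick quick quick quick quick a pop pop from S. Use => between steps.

S => Q S pop => quick quick S pop => quick quick Q S pop pop => quick quick a Q quick S pop pop => quick quick a a Q quick quick S pop pop => quick quick a a a Q quick quick quick S pop pop => quick quick a a a a Q quick quick quick quick S pop pop => quick quick a a a a a Q quick quick quick quick quick S pop pop => quick quick a a a a a a Q quick quick quick quick quick quick S pop pop => quick quick a a a a a a a Q quick quick quick quick quick quick quick S pop pop => quick quick a a a a a a a quick quick quick quick quick quick quick quick S pop pop => quick quick a a a a a a a quick quick quick quick quick quick quick quick a pop pop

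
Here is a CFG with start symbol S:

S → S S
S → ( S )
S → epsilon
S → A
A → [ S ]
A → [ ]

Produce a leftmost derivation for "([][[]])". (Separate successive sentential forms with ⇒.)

S ⇒ (S) ⇒ (SS) ⇒ (AS) ⇒ ([S]S) ⇒ ([]S) ⇒ ([]A) ⇒ ([][S]) ⇒ ([][A]) ⇒ ([][[]])

S ⇒ (S)   [S → ( S )]
(S) ⇒ (SS)   [S → S S]
(SS) ⇒ (AS)   [S → A]
(AS) ⇒ ([S]S)   [A → [ S ]]
([S]S) ⇒ ([]S)   [S → epsilon]
([]S) ⇒ ([]A)   [S → A]
([]A) ⇒ ([][S])   [A → [ S ]]
([][S]) ⇒ ([][A])   [S → A]
([][A]) ⇒ ([][[]])   [A → [ ]]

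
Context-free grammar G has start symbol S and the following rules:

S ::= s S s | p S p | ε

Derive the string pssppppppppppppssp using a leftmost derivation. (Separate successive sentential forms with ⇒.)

S ⇒ pSp ⇒ psSsp ⇒ pssSssp ⇒ psspSpssp ⇒ pssppSppssp ⇒ psspppSpppssp ⇒ pssppppSppppssp ⇒ psspppppSpppppssp ⇒ pssppppppSppppppssp ⇒ pssppppppppppppssp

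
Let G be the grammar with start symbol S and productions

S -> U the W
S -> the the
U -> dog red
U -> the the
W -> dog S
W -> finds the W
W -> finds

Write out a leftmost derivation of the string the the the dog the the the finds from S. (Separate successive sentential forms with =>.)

S => U the W => the the the W => the the the dog S => the the the dog U the W => the the the dog the the the W => the the the dog the the the finds

S => U the W   [S -> U the W]
U the W => the the the W   [U -> the the]
the the the W => the the the dog S   [W -> dog S]
the the the dog S => the the the dog U the W   [S -> U the W]
the the the dog U the W => the the the dog the the the W   [U -> the the]
the the the dog the the the W => the the the dog the the the finds   [W -> finds]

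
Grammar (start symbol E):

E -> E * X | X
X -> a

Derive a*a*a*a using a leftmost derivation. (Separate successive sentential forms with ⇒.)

E ⇒ E*X   [E -> E * X]
E*X ⇒ E*X*X   [E -> E * X]
E*X*X ⇒ E*X*X*X   [E -> E * X]
E*X*X*X ⇒ X*X*X*X   [E -> X]
X*X*X*X ⇒ a*X*X*X   [X -> a]
a*X*X*X ⇒ a*a*X*X   [X -> a]
a*a*X*X ⇒ a*a*a*X   [X -> a]
a*a*a*X ⇒ a*a*a*a   [X -> a]

E ⇒ E*X ⇒ E*X*X ⇒ E*X*X*X ⇒ X*X*X*X ⇒ a*X*X*X ⇒ a*a*X*X ⇒ a*a*a*X ⇒ a*a*a*a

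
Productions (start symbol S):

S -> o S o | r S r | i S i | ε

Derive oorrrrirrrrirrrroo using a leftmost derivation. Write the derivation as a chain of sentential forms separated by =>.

S => oSo => ooSoo => oorSroo => oorrSrroo => oorrrSrrroo => oorrrrSrrrroo => oorrrriSirrrroo => oorrrrirSrirrrroo => oorrrrirrSrrirrrroo => oorrrrirrrrirrrroo

S => oSo   [S -> o S o]
oSo => ooSoo   [S -> o S o]
ooSoo => oorSroo   [S -> r S r]
oorSroo => oorrSrroo   [S -> r S r]
oorrSrroo => oorrrSrrroo   [S -> r S r]
oorrrSrrroo => oorrrrSrrrroo   [S -> r S r]
oorrrrSrrrroo => oorrrriSirrrroo   [S -> i S i]
oorrrriSirrrroo => oorrrrirSrirrrroo   [S -> r S r]
oorrrrirSrirrrroo => oorrrrirrSrrirrrroo   [S -> r S r]
oorrrrirrSrrirrrroo => oorrrrirrrrirrrroo   [S -> ε]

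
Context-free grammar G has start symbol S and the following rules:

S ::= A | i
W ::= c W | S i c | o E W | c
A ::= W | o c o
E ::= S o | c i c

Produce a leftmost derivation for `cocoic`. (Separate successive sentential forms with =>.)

S => A   [S ::= A]
A => W   [A ::= W]
W => cW   [W ::= c W]
cW => cSic   [W ::= S i c]
cSic => cAic   [S ::= A]
cAic => cocoic   [A ::= o c o]

S=>A=>W=>cW=>cSic=>cAic=>cocoic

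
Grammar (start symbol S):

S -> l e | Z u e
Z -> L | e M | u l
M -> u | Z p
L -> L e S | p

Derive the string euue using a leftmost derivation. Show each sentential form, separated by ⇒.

S ⇒ Zue ⇒ eMue ⇒ euue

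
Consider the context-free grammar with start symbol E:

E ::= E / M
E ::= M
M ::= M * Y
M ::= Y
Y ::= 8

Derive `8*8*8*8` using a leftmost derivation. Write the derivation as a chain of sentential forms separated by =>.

E => M   [E ::= M]
M => M*Y   [M ::= M * Y]
M*Y => M*Y*Y   [M ::= M * Y]
M*Y*Y => M*Y*Y*Y   [M ::= M * Y]
M*Y*Y*Y => Y*Y*Y*Y   [M ::= Y]
Y*Y*Y*Y => 8*Y*Y*Y   [Y ::= 8]
8*Y*Y*Y => 8*8*Y*Y   [Y ::= 8]
8*8*Y*Y => 8*8*8*Y   [Y ::= 8]
8*8*8*Y => 8*8*8*8   [Y ::= 8]

E=>M=>M*Y=>M*Y*Y=>M*Y*Y*Y=>Y*Y*Y*Y=>8*Y*Y*Y=>8*8*Y*Y=>8*8*8*Y=>8*8*8*8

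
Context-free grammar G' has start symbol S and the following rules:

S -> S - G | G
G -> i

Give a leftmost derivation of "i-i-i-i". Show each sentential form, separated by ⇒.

S⇒S-G⇒S-G-G⇒S-G-G-G⇒G-G-G-G⇒i-G-G-G⇒i-i-G-G⇒i-i-i-G⇒i-i-i-i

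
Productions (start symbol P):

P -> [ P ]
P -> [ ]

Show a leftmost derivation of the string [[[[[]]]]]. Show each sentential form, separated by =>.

P => [P] => [[P]] => [[[P]]] => [[[[P]]]] => [[[[[]]]]]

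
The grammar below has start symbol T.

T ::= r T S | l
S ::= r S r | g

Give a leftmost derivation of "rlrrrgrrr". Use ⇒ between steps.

T ⇒ rTS   [T ::= r T S]
rTS ⇒ rlS   [T ::= l]
rlS ⇒ rlrSr   [S ::= r S r]
rlrSr ⇒ rlrrSrr   [S ::= r S r]
rlrrSrr ⇒ rlrrrSrrr   [S ::= r S r]
rlrrrSrrr ⇒ rlrrrgrrr   [S ::= g]

T⇒rTS⇒rlS⇒rlrSr⇒rlrrSrr⇒rlrrrSrrr⇒rlrrrgrrr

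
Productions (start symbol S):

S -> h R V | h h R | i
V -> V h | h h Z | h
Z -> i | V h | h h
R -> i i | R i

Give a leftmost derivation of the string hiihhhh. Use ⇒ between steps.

S⇒hRV⇒hiiV⇒hiiVh⇒hiiVhh⇒hiiVhhh⇒hiihhhh

S ⇒ hRV   [S -> h R V]
hRV ⇒ hiiV   [R -> i i]
hiiV ⇒ hiiVh   [V -> V h]
hiiVh ⇒ hiiVhh   [V -> V h]
hiiVhh ⇒ hiiVhhh   [V -> V h]
hiiVhhh ⇒ hiihhhh   [V -> h]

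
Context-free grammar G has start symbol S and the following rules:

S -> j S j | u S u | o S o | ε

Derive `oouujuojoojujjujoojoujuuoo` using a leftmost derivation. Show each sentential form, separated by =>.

S => oSo   [S -> o S o]
oSo => ooSoo   [S -> o S o]
ooSoo => oouSuoo   [S -> u S u]
oouSuoo => oouuSuuoo   [S -> u S u]
oouuSuuoo => oouujSjuuoo   [S -> j S j]
oouujSjuuoo => oouujuSujuuoo   [S -> u S u]
oouujuSujuuoo => oouujuoSoujuuoo   [S -> o S o]
oouujuoSoujuuoo => oouujuojSjoujuuoo   [S -> j S j]
oouujuojSjoujuuoo => oouujuojoSojoujuuoo   [S -> o S o]
oouujuojoSojoujuuoo => oouujuojooSoojoujuuoo   [S -> o S o]
oouujuojooSoojoujuuoo => oouujuojoojSjoojoujuuoo   [S -> j S j]
oouujuojoojSjoojoujuuoo => oouujuojoojuSujoojoujuuoo   [S -> u S u]
oouujuojoojuSujoojoujuuoo => oouujuojoojujSjujoojoujuuoo   [S -> j S j]
oouujuojoojujSjujoojoujuuoo => oouujuojoojujjujoojoujuuoo   [S -> ε]

S=>oSo=>ooSoo=>oouSuoo=>oouuSuuoo=>oouujSjuuoo=>oouujuSujuuoo=>oouujuoSoujuuoo=>oouujuojSjoujuuoo=>oouujuojoSojoujuuoo=>oouujuojooSoojoujuuoo=>oouujuojoojSjoojoujuuoo=>oouujuojoojuSujoojoujuuoo=>oouujuojoojujSjujoojoujuuoo=>oouujuojoojujjujoojoujuuoo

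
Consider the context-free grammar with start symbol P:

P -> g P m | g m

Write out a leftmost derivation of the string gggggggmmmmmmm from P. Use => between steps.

P=>gPm=>ggPmm=>gggPmmm=>ggggPmmmm=>gggggPmmmmm=>ggggggPmmmmmm=>gggggggmmmmmmm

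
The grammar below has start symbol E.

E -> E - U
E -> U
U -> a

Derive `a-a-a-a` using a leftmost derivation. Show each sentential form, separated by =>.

E => E-U => E-U-U => E-U-U-U => U-U-U-U => a-U-U-U => a-a-U-U => a-a-a-U => a-a-a-a

E => E-U   [E -> E - U]
E-U => E-U-U   [E -> E - U]
E-U-U => E-U-U-U   [E -> E - U]
E-U-U-U => U-U-U-U   [E -> U]
U-U-U-U => a-U-U-U   [U -> a]
a-U-U-U => a-a-U-U   [U -> a]
a-a-U-U => a-a-a-U   [U -> a]
a-a-a-U => a-a-a-a   [U -> a]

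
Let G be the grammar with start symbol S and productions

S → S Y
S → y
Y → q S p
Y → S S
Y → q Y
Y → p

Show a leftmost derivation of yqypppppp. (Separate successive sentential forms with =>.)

S => SY   [S → S Y]
SY => SYY   [S → S Y]
SYY => SYYY   [S → S Y]
SYYY => SYYYY   [S → S Y]
SYYYY => SYYYYY   [S → S Y]
SYYYYY => yYYYYY   [S → y]
yYYYYY => yqSpYYYY   [Y → q S p]
yqSpYYYY => yqSYpYYYY   [S → S Y]
yqSYpYYYY => yqyYpYYYY   [S → y]
yqyYpYYYY => yqyppYYYY   [Y → p]
yqyppYYYY => yqypppYYY   [Y → p]
yqypppYYY => yqyppppYY   [Y → p]
yqyppppYY => yqypppppY   [Y → p]
yqypppppY => yqypppppp   [Y → p]

S=>SY=>SYY=>SYYY=>SYYYY=>SYYYYY=>yYYYYY=>yqSpYYYY=>yqSYpYYYY=>yqyYpYYYY=>yqyppYYYY=>yqypppYYY=>yqyppppYY=>yqypppppY=>yqypppppp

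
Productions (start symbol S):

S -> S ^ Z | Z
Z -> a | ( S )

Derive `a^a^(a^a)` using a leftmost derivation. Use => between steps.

S=>S^Z=>S^Z^Z=>Z^Z^Z=>a^Z^Z=>a^a^Z=>a^a^(S)=>a^a^(S^Z)=>a^a^(Z^Z)=>a^a^(a^Z)=>a^a^(a^a)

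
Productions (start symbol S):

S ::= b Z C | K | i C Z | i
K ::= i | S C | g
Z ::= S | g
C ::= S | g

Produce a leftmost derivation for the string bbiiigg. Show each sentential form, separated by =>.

S=>bZC=>bSC=>bbZCC=>bbSCC=>bbiCZCC=>bbiSZCC=>bbiiZCC=>bbiiSCC=>bbiiKCC=>bbiiiCC=>bbiiigC=>bbiiigg

S => bZC   [S ::= b Z C]
bZC => bSC   [Z ::= S]
bSC => bbZCC   [S ::= b Z C]
bbZCC => bbSCC   [Z ::= S]
bbSCC => bbiCZCC   [S ::= i C Z]
bbiCZCC => bbiSZCC   [C ::= S]
bbiSZCC => bbiiZCC   [S ::= i]
bbiiZCC => bbiiSCC   [Z ::= S]
bbiiSCC => bbiiKCC   [S ::= K]
bbiiKCC => bbiiiCC   [K ::= i]
bbiiiCC => bbiiigC   [C ::= g]
bbiiigC => bbiiigg   [C ::= g]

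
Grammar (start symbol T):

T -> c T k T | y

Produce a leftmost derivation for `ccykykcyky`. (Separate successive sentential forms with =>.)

T => cTkT => ccTkTkT => ccykTkT => ccykykT => ccykykcTkT => ccykykcykT => ccykykcyky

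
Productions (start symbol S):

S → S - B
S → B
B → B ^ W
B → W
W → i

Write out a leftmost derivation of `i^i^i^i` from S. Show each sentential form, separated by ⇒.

S ⇒ B   [S → B]
B ⇒ B^W   [B → B ^ W]
B^W ⇒ B^W^W   [B → B ^ W]
B^W^W ⇒ B^W^W^W   [B → B ^ W]
B^W^W^W ⇒ W^W^W^W   [B → W]
W^W^W^W ⇒ i^W^W^W   [W → i]
i^W^W^W ⇒ i^i^W^W   [W → i]
i^i^W^W ⇒ i^i^i^W   [W → i]
i^i^i^W ⇒ i^i^i^i   [W → i]

S⇒B⇒B^W⇒B^W^W⇒B^W^W^W⇒W^W^W^W⇒i^W^W^W⇒i^i^W^W⇒i^i^i^W⇒i^i^i^i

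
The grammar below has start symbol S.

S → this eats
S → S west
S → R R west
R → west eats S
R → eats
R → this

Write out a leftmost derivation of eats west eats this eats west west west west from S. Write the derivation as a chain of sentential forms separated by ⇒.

S ⇒ S west ⇒ R R west west ⇒ eats R west west ⇒ eats west eats S west west ⇒ eats west eats S west west west ⇒ eats west eats R R west west west west ⇒ eats west eats this R west west west west ⇒ eats west eats this eats west west west west

S ⇒ S west   [S → S west]
S west ⇒ R R west west   [S → R R west]
R R west west ⇒ eats R west west   [R → eats]
eats R west west ⇒ eats west eats S west west   [R → west eats S]
eats west eats S west west ⇒ eats west eats S west west west   [S → S west]
eats west eats S west west west ⇒ eats west eats R R west west west west   [S → R R west]
eats west eats R R west west west west ⇒ eats west eats this R west west west west   [R → this]
eats west eats this R west west west west ⇒ eats west eats this eats west west west west   [R → eats]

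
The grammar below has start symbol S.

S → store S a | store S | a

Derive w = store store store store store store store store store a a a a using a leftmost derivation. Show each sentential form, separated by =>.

S => store S a => store store S a => store store store S a => store store store store S a => store store store store store S a => store store store store store store S a => store store store store store store store S a => store store store store store store store store S a a => store store store store store store store store store S a a a => store store store store store store store store store a a a a

S => store S a   [S → store S a]
store S a => store store S a   [S → store S]
store store S a => store store store S a   [S → store S]
store store store S a => store store store store S a   [S → store S]
store store store store S a => store store store store store S a   [S → store S]
store store store store store S a => store store store store store store S a   [S → store S]
store store store store store store S a => store store store store store store store S a   [S → store S]
store store store store store store store S a => store store store store store store store store S a a   [S → store S a]
store store store store store store store store S a a => store store store store store store store store store S a a a   [S → store S a]
store store store store store store store store store S a a a => store store store store store store store store store a a a a   [S → a]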